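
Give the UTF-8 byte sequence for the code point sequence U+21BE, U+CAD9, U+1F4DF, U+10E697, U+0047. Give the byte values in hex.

E2 86 BE EC AB 99 F0 9F 93 9F F4 8E 9A 97 47

U+21BE: 3-byte form → E2 86 BE.
U+CAD9: 3-byte form → EC AB 99.
U+1F4DF: 4-byte form → F0 9F 93 9F.
U+10E697: 4-byte form → F4 8E 9A 97.
U+0047: 1-byte form → 47.
Concatenated (15 bytes): E2 86 BE EC AB 99 F0 9F 93 9F F4 8E 9A 97 47.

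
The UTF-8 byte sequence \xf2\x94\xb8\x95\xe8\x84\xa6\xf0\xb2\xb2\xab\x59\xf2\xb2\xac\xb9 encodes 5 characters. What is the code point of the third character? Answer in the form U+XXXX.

U+32CAB

Offset 0: leading byte 0xF2 = 11110010 → 4-byte char #1 = F2 94 B8 95.
Offset 4: leading byte 0xE8 = 11101000 → 3-byte char #2 = E8 84 A6.
Offset 7: leading byte 0xF0 = 11110000 → 4-byte char #3 = F0 B2 B2 AB.
Leading byte 0xF0 = 11110000 matches 11110xxx → 4-byte sequence.
Byte 1: 0xF0 = 11110000, payload 000 (3 bits).
Byte 2: 0xB2 = 10110010 (10xxxxxx ✓), payload 110010.
Byte 3: 0xB2 = 10110010 (10xxxxxx ✓), payload 110010.
Byte 4: 0xAB = 10101011 (10xxxxxx ✓), payload 101011.
Concatenate: 000110010110010101011 = 0x32CAB (21 bits → U+32CAB).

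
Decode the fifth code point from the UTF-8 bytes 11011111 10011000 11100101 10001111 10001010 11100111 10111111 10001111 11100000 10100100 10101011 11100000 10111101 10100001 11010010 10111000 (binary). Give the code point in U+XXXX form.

U+0F61

Offset 0: leading byte 0xDF = 11011111 → 2-byte char #1 = DF 98.
Offset 2: leading byte 0xE5 = 11100101 → 3-byte char #2 = E5 8F 8A.
Offset 5: leading byte 0xE7 = 11100111 → 3-byte char #3 = E7 BF 8F.
Offset 8: leading byte 0xE0 = 11100000 → 3-byte char #4 = E0 A4 AB.
Offset 11: leading byte 0xE0 = 11100000 → 3-byte char #5 = E0 BD A1.
Leading byte 0xE0 = 11100000 matches 1110xxxx → 3-byte sequence.
Byte 1: 0xE0 = 11100000, payload 0000 (4 bits).
Byte 2: 0xBD = 10111101 (10xxxxxx ✓), payload 111101.
Byte 3: 0xA1 = 10100001 (10xxxxxx ✓), payload 100001.
Concatenate: 0000111101100001 = 0xF61 (16 bits → U+0F61).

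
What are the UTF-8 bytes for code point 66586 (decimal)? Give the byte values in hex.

F0 90 90 9A

U+1041A = 0x1041A = 66586 decimal. In range U+10000–U+10FFFF → 4-byte form: 11110xxx 10xxxxxx 10xxxxxx 10xxxxxx.
Binary (21 bits): 000010000010000011010.
Split 3+6+6+6: 000 | 010000 | 010000 | 011010.
Byte 1: 11110000 = 0xF0.
Byte 2: 10010000 = 0x90.
Byte 3: 10010000 = 0x90.
Byte 4: 10011010 = 0x9A.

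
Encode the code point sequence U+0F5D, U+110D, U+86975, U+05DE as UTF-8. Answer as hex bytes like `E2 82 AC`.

U+0F5D: 3-byte form → E0 BD 9D.
U+110D: 3-byte form → E1 84 8D.
U+86975: 4-byte form → F2 86 A5 B5.
U+05DE: 2-byte form → D7 9E.
Concatenated (12 bytes): E0 BD 9D E1 84 8D F2 86 A5 B5 D7 9E.

E0 BD 9D E1 84 8D F2 86 A5 B5 D7 9E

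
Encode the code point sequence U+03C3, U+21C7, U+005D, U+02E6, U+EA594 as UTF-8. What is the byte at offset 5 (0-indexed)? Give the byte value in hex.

U+03C3 → 2-byte form CF 83 at offsets 0–1.
U+21C7 → 3-byte form E2 87 87 at offsets 2–4.
U+005D → 1-byte form 5D at offsets 5–5.
Offset 5 falls in char 3's range; it's byte 1 of 5D = 0x5D.

0x5D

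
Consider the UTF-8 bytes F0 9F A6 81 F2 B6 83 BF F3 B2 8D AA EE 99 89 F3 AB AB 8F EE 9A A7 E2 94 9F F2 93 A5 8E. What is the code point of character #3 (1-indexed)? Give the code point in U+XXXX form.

U+F236A

Offset 0: leading byte 0xF0 = 11110000 → 4-byte char #1 = F0 9F A6 81.
Offset 4: leading byte 0xF2 = 11110010 → 4-byte char #2 = F2 B6 83 BF.
Offset 8: leading byte 0xF3 = 11110011 → 4-byte char #3 = F3 B2 8D AA.
Leading byte 0xF3 = 11110011 matches 11110xxx → 4-byte sequence.
Byte 1: 0xF3 = 11110011, payload 011 (3 bits).
Byte 2: 0xB2 = 10110010 (10xxxxxx ✓), payload 110010.
Byte 3: 0x8D = 10001101 (10xxxxxx ✓), payload 001101.
Byte 4: 0xAA = 10101010 (10xxxxxx ✓), payload 101010.
Concatenate: 011110010001101101010 = 0xF236A (21 bits → U+F236A).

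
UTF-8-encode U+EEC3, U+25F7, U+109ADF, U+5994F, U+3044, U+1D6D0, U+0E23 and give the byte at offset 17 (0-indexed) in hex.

U+EEC3 → 3-byte form EE BB 83 at offsets 0–2.
U+25F7 → 3-byte form E2 97 B7 at offsets 3–5.
U+109ADF → 4-byte form F4 89 AB 9F at offsets 6–9.
U+5994F → 4-byte form F1 99 A5 8F at offsets 10–13.
U+3044 → 3-byte form E3 81 84 at offsets 14–16.
U+1D6D0 → 4-byte form F0 9D 9B 90 at offsets 17–20.
Offset 17 falls in char 6's range; it's byte 1 of F0 9D 9B 90 = 0xF0.

0xF0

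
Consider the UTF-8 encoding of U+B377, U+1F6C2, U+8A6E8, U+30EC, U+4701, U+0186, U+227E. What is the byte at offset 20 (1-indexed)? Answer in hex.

0xE2

1-indexed offset 20 is 0-indexed offset 19.
U+B377 → 3-byte form EB 8D B7 at offsets 0–2.
U+1F6C2 → 4-byte form F0 9F 9B 82 at offsets 3–6.
U+8A6E8 → 4-byte form F2 8A 9B A8 at offsets 7–10.
U+30EC → 3-byte form E3 83 AC at offsets 11–13.
U+4701 → 3-byte form E4 9C 81 at offsets 14–16.
U+0186 → 2-byte form C6 86 at offsets 17–18.
U+227E → 3-byte form E2 89 BE at offsets 19–21.
Offset 19 falls in char 7's range; it's byte 1 of E2 89 BE = 0xE2.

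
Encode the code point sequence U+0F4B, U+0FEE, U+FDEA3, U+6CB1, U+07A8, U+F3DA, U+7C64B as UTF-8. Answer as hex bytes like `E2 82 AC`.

E0 BD 8B E0 BF AE F3 BD BA A3 E6 B2 B1 DE A8 EF 8F 9A F1 BC 99 8B

U+0F4B: 3-byte form → E0 BD 8B.
U+0FEE: 3-byte form → E0 BF AE.
U+FDEA3: 4-byte form → F3 BD BA A3.
U+6CB1: 3-byte form → E6 B2 B1.
U+07A8: 2-byte form → DE A8.
U+F3DA: 3-byte form → EF 8F 9A.
U+7C64B: 4-byte form → F1 BC 99 8B.
Concatenated (22 bytes): E0 BD 8B E0 BF AE F3 BD BA A3 E6 B2 B1 DE A8 EF 8F 9A F1 BC 99 8B.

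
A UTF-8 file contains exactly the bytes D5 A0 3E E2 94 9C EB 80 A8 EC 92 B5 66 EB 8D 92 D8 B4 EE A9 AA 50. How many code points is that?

10

Byte at offset 0: 0xD5 = 11010101 → 2-byte char (#1). Advance 2.
Byte at offset 2: 0x3E = 00111110 → 1-byte char (#2). Advance 1.
Byte at offset 3: 0xE2 = 11100010 → 3-byte char (#3). Advance 3.
Byte at offset 6: 0xEB = 11101011 → 3-byte char (#4). Advance 3.
Byte at offset 9: 0xEC = 11101100 → 3-byte char (#5). Advance 3.
Byte at offset 12: 0x66 = 01100110 → 1-byte char (#6). Advance 1.
Byte at offset 13: 0xEB = 11101011 → 3-byte char (#7). Advance 3.
Byte at offset 16: 0xD8 = 11011000 → 2-byte char (#8). Advance 2.
Byte at offset 18: 0xEE = 11101110 → 3-byte char (#9). Advance 3.
Byte at offset 21: 0x50 = 01010000 → 1-byte char (#10). Advance 1.
Reached end at offset 22 after 10 code points.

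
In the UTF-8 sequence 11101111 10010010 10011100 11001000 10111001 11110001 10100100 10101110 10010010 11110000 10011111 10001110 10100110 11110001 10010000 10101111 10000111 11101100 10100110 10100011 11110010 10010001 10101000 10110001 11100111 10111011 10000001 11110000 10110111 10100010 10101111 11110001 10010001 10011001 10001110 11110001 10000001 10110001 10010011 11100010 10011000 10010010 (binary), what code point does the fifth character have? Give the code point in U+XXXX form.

U+50BC7

Offset 0: leading byte 0xEF = 11101111 → 3-byte char #1 = EF 92 9C.
Offset 3: leading byte 0xC8 = 11001000 → 2-byte char #2 = C8 B9.
Offset 5: leading byte 0xF1 = 11110001 → 4-byte char #3 = F1 A4 AE 92.
Offset 9: leading byte 0xF0 = 11110000 → 4-byte char #4 = F0 9F 8E A6.
Offset 13: leading byte 0xF1 = 11110001 → 4-byte char #5 = F1 90 AF 87.
Leading byte 0xF1 = 11110001 matches 11110xxx → 4-byte sequence.
Byte 1: 0xF1 = 11110001, payload 001 (3 bits).
Byte 2: 0x90 = 10010000 (10xxxxxx ✓), payload 010000.
Byte 3: 0xAF = 10101111 (10xxxxxx ✓), payload 101111.
Byte 4: 0x87 = 10000111 (10xxxxxx ✓), payload 000111.
Concatenate: 001010000101111000111 = 0x50BC7 (21 bits → U+50BC7).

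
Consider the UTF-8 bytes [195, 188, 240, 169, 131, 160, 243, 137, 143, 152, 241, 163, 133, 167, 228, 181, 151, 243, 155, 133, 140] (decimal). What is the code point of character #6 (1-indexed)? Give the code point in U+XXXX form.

U+DB14C

Offset 0: leading byte 0xC3 = 11000011 → 2-byte char #1 = C3 BC.
Offset 2: leading byte 0xF0 = 11110000 → 4-byte char #2 = F0 A9 83 A0.
Offset 6: leading byte 0xF3 = 11110011 → 4-byte char #3 = F3 89 8F 98.
Offset 10: leading byte 0xF1 = 11110001 → 4-byte char #4 = F1 A3 85 A7.
Offset 14: leading byte 0xE4 = 11100100 → 3-byte char #5 = E4 B5 97.
Offset 17: leading byte 0xF3 = 11110011 → 4-byte char #6 = F3 9B 85 8C.
Leading byte 0xF3 = 11110011 matches 11110xxx → 4-byte sequence.
Byte 1: 0xF3 = 11110011, payload 011 (3 bits).
Byte 2: 0x9B = 10011011 (10xxxxxx ✓), payload 011011.
Byte 3: 0x85 = 10000101 (10xxxxxx ✓), payload 000101.
Byte 4: 0x8C = 10001100 (10xxxxxx ✓), payload 001100.
Concatenate: 011011011000101001100 = 0xDB14C (21 bits → U+DB14C).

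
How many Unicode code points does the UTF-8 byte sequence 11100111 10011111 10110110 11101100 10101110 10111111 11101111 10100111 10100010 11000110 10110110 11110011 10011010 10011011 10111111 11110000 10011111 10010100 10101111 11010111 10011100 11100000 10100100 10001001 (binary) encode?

Byte at offset 0: 0xE7 = 11100111 → 3-byte char (#1). Advance 3.
Byte at offset 3: 0xEC = 11101100 → 3-byte char (#2). Advance 3.
Byte at offset 6: 0xEF = 11101111 → 3-byte char (#3). Advance 3.
Byte at offset 9: 0xC6 = 11000110 → 2-byte char (#4). Advance 2.
Byte at offset 11: 0xF3 = 11110011 → 4-byte char (#5). Advance 4.
Byte at offset 15: 0xF0 = 11110000 → 4-byte char (#6). Advance 4.
Byte at offset 19: 0xD7 = 11010111 → 2-byte char (#7). Advance 2.
Byte at offset 21: 0xE0 = 11100000 → 3-byte char (#8). Advance 3.
Reached end at offset 24 after 8 code points.

8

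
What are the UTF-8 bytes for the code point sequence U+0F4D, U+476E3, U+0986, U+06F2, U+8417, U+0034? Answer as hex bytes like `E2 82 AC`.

U+0F4D: 3-byte form → E0 BD 8D.
U+476E3: 4-byte form → F1 87 9B A3.
U+0986: 3-byte form → E0 A6 86.
U+06F2: 2-byte form → DB B2.
U+8417: 3-byte form → E8 90 97.
U+0034: 1-byte form → 34.
Concatenated (16 bytes): E0 BD 8D F1 87 9B A3 E0 A6 86 DB B2 E8 90 97 34.

E0 BD 8D F1 87 9B A3 E0 A6 86 DB B2 E8 90 97 34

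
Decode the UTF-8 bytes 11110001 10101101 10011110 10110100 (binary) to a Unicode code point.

Leading byte 0xF1 = 11110001 matches 11110xxx → 4-byte sequence.
Byte 1: 0xF1 = 11110001, payload 001 (3 bits).
Byte 2: 0xAD = 10101101 (10xxxxxx ✓), payload 101101.
Byte 3: 0x9E = 10011110 (10xxxxxx ✓), payload 011110.
Byte 4: 0xB4 = 10110100 (10xxxxxx ✓), payload 110100.
Concatenate: 001101101011110110100 = 0x6D7B4 (21 bits → U+6D7B4).

U+6D7B4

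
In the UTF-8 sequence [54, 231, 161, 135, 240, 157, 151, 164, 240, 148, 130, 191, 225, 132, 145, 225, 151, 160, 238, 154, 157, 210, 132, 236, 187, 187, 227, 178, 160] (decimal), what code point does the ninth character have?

Offset 0: leading byte 0x36 = 00110110 → 1-byte char #1 = 36.
Offset 1: leading byte 0xE7 = 11100111 → 3-byte char #2 = E7 A1 87.
Offset 4: leading byte 0xF0 = 11110000 → 4-byte char #3 = F0 9D 97 A4.
Offset 8: leading byte 0xF0 = 11110000 → 4-byte char #4 = F0 94 82 BF.
Offset 12: leading byte 0xE1 = 11100001 → 3-byte char #5 = E1 84 91.
Offset 15: leading byte 0xE1 = 11100001 → 3-byte char #6 = E1 97 A0.
Offset 18: leading byte 0xEE = 11101110 → 3-byte char #7 = EE 9A 9D.
Offset 21: leading byte 0xD2 = 11010010 → 2-byte char #8 = D2 84.
Offset 23: leading byte 0xEC = 11101100 → 3-byte char #9 = EC BB BB.
Leading byte 0xEC = 11101100 matches 1110xxxx → 3-byte sequence.
Byte 1: 0xEC = 11101100, payload 1100 (4 bits).
Byte 2: 0xBB = 10111011 (10xxxxxx ✓), payload 111011.
Byte 3: 0xBB = 10111011 (10xxxxxx ✓), payload 111011.
Concatenate: 1100111011111011 = 0xCEFB (16 bits → U+CEFB).

U+CEFB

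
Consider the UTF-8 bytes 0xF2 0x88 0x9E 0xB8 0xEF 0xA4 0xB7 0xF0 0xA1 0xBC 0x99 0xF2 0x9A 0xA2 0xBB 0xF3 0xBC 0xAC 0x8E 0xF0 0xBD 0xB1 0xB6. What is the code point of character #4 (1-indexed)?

U+9A8BB

Offset 0: leading byte 0xF2 = 11110010 → 4-byte char #1 = F2 88 9E B8.
Offset 4: leading byte 0xEF = 11101111 → 3-byte char #2 = EF A4 B7.
Offset 7: leading byte 0xF0 = 11110000 → 4-byte char #3 = F0 A1 BC 99.
Offset 11: leading byte 0xF2 = 11110010 → 4-byte char #4 = F2 9A A2 BB.
Leading byte 0xF2 = 11110010 matches 11110xxx → 4-byte sequence.
Byte 1: 0xF2 = 11110010, payload 010 (3 bits).
Byte 2: 0x9A = 10011010 (10xxxxxx ✓), payload 011010.
Byte 3: 0xA2 = 10100010 (10xxxxxx ✓), payload 100010.
Byte 4: 0xBB = 10111011 (10xxxxxx ✓), payload 111011.
Concatenate: 010011010100010111011 = 0x9A8BB (21 bits → U+9A8BB).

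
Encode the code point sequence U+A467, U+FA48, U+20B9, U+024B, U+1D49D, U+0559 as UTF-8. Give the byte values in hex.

U+A467: 3-byte form → EA 91 A7.
U+FA48: 3-byte form → EF A9 88.
U+20B9: 3-byte form → E2 82 B9.
U+024B: 2-byte form → C9 8B.
U+1D49D: 4-byte form → F0 9D 92 9D.
U+0559: 2-byte form → D5 99.
Concatenated (17 bytes): EA 91 A7 EF A9 88 E2 82 B9 C9 8B F0 9D 92 9D D5 99.

EA 91 A7 EF A9 88 E2 82 B9 C9 8B F0 9D 92 9D D5 99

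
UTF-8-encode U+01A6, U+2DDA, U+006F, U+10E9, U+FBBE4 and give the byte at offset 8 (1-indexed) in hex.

0x83

1-indexed offset 8 is 0-indexed offset 7.
U+01A6 → 2-byte form C6 A6 at offsets 0–1.
U+2DDA → 3-byte form E2 B7 9A at offsets 2–4.
U+006F → 1-byte form 6F at offsets 5–5.
U+10E9 → 3-byte form E1 83 A9 at offsets 6–8.
Offset 7 falls in char 4's range; it's byte 2 of E1 83 A9 = 0x83.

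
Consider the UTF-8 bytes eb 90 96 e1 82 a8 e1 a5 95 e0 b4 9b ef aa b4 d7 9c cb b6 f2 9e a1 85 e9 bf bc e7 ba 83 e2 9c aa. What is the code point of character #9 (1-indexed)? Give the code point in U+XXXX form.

Offset 0: leading byte 0xEB = 11101011 → 3-byte char #1 = EB 90 96.
Offset 3: leading byte 0xE1 = 11100001 → 3-byte char #2 = E1 82 A8.
Offset 6: leading byte 0xE1 = 11100001 → 3-byte char #3 = E1 A5 95.
Offset 9: leading byte 0xE0 = 11100000 → 3-byte char #4 = E0 B4 9B.
Offset 12: leading byte 0xEF = 11101111 → 3-byte char #5 = EF AA B4.
Offset 15: leading byte 0xD7 = 11010111 → 2-byte char #6 = D7 9C.
Offset 17: leading byte 0xCB = 11001011 → 2-byte char #7 = CB B6.
Offset 19: leading byte 0xF2 = 11110010 → 4-byte char #8 = F2 9E A1 85.
Offset 23: leading byte 0xE9 = 11101001 → 3-byte char #9 = E9 BF BC.
Leading byte 0xE9 = 11101001 matches 1110xxxx → 3-byte sequence.
Byte 1: 0xE9 = 11101001, payload 1001 (4 bits).
Byte 2: 0xBF = 10111111 (10xxxxxx ✓), payload 111111.
Byte 3: 0xBC = 10111100 (10xxxxxx ✓), payload 111100.
Concatenate: 1001111111111100 = 0x9FFC (16 bits → U+9FFC).

U+9FFC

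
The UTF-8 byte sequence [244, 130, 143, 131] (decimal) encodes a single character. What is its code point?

Leading byte 0xF4 = 11110100 matches 11110xxx → 4-byte sequence.
Byte 1: 0xF4 = 11110100, payload 100 (3 bits).
Byte 2: 0x82 = 10000010 (10xxxxxx ✓), payload 000010.
Byte 3: 0x8F = 10001111 (10xxxxxx ✓), payload 001111.
Byte 4: 0x83 = 10000011 (10xxxxxx ✓), payload 000011.
Concatenate: 100000010001111000011 = 0x1023C3 (21 bits → U+1023C3).

U+1023C3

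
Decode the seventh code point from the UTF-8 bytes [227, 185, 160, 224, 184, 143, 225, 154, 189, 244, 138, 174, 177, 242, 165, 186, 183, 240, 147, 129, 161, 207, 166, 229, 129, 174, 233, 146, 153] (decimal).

Offset 0: leading byte 0xE3 = 11100011 → 3-byte char #1 = E3 B9 A0.
Offset 3: leading byte 0xE0 = 11100000 → 3-byte char #2 = E0 B8 8F.
Offset 6: leading byte 0xE1 = 11100001 → 3-byte char #3 = E1 9A BD.
Offset 9: leading byte 0xF4 = 11110100 → 4-byte char #4 = F4 8A AE B1.
Offset 13: leading byte 0xF2 = 11110010 → 4-byte char #5 = F2 A5 BA B7.
Offset 17: leading byte 0xF0 = 11110000 → 4-byte char #6 = F0 93 81 A1.
Offset 21: leading byte 0xCF = 11001111 → 2-byte char #7 = CF A6.
Leading byte 0xCF = 11001111 matches 110xxxxx → 2-byte sequence.
Byte 1: 0xCF = 11001111, payload 01111 (5 bits).
Byte 2: 0xA6 = 10100110 (10xxxxxx ✓), payload 100110.
Concatenate: 01111100110 = 0x3E6 (11 bits → U+03E6).

U+03E6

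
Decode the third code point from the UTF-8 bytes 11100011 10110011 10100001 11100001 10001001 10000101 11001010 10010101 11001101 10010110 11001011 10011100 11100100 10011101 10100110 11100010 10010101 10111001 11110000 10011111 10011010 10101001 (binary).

Offset 0: leading byte 0xE3 = 11100011 → 3-byte char #1 = E3 B3 A1.
Offset 3: leading byte 0xE1 = 11100001 → 3-byte char #2 = E1 89 85.
Offset 6: leading byte 0xCA = 11001010 → 2-byte char #3 = CA 95.
Leading byte 0xCA = 11001010 matches 110xxxxx → 2-byte sequence.
Byte 1: 0xCA = 11001010, payload 01010 (5 bits).
Byte 2: 0x95 = 10010101 (10xxxxxx ✓), payload 010101.
Concatenate: 01010010101 = 0x295 (11 bits → U+0295).

U+0295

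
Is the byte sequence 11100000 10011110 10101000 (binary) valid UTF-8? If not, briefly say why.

Leading byte 0xE0 = 11100000 → 3-byte form.
Continuation bytes all match 10xxxxxx. Payload decodes to 0x7A8.
But 0x7A8 < 0x800, the minimum for a 3-byte sequence — this is an overlong encoding.

invalid (overlong encoding)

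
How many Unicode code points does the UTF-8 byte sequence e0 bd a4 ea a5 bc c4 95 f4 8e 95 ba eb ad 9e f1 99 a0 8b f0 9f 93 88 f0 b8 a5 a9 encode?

8

Byte at offset 0: 0xE0 = 11100000 → 3-byte char (#1). Advance 3.
Byte at offset 3: 0xEA = 11101010 → 3-byte char (#2). Advance 3.
Byte at offset 6: 0xC4 = 11000100 → 2-byte char (#3). Advance 2.
Byte at offset 8: 0xF4 = 11110100 → 4-byte char (#4). Advance 4.
Byte at offset 12: 0xEB = 11101011 → 3-byte char (#5). Advance 3.
Byte at offset 15: 0xF1 = 11110001 → 4-byte char (#6). Advance 4.
Byte at offset 19: 0xF0 = 11110000 → 4-byte char (#7). Advance 4.
Byte at offset 23: 0xF0 = 11110000 → 4-byte char (#8). Advance 4.
Reached end at offset 27 after 8 code points.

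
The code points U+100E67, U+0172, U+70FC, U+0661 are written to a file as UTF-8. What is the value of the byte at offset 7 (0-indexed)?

0x83

U+100E67 → 4-byte form F4 80 B9 A7 at offsets 0–3.
U+0172 → 2-byte form C5 B2 at offsets 4–5.
U+70FC → 3-byte form E7 83 BC at offsets 6–8.
Offset 7 falls in char 3's range; it's byte 2 of E7 83 BC = 0x83.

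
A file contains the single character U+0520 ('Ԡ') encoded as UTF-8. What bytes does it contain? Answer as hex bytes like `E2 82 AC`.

D4 A0

U+0520 = 0x520 = 1312 decimal. In range U+0080–U+07FF → 2-byte form: 110xxxxx 10xxxxxx.
Binary (11 bits): 10100100000.
Split 5+6: 10100 | 100000.
Byte 1: 11010100 = 0xD4.
Byte 2: 10100000 = 0xA0.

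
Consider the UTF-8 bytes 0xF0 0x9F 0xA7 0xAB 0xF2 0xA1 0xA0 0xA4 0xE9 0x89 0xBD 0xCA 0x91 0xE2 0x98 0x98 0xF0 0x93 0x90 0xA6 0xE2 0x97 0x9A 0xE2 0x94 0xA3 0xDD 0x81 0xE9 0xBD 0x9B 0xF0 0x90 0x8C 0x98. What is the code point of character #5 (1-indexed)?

U+2618

Offset 0: leading byte 0xF0 = 11110000 → 4-byte char #1 = F0 9F A7 AB.
Offset 4: leading byte 0xF2 = 11110010 → 4-byte char #2 = F2 A1 A0 A4.
Offset 8: leading byte 0xE9 = 11101001 → 3-byte char #3 = E9 89 BD.
Offset 11: leading byte 0xCA = 11001010 → 2-byte char #4 = CA 91.
Offset 13: leading byte 0xE2 = 11100010 → 3-byte char #5 = E2 98 98.
Leading byte 0xE2 = 11100010 matches 1110xxxx → 3-byte sequence.
Byte 1: 0xE2 = 11100010, payload 0010 (4 bits).
Byte 2: 0x98 = 10011000 (10xxxxxx ✓), payload 011000.
Byte 3: 0x98 = 10011000 (10xxxxxx ✓), payload 011000.
Concatenate: 0010011000011000 = 0x2618 (16 bits → U+2618).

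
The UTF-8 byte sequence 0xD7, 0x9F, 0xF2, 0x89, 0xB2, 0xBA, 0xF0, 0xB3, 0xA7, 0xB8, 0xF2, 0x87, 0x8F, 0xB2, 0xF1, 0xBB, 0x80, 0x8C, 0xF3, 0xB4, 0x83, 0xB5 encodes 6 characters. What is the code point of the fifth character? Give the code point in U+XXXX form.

Offset 0: leading byte 0xD7 = 11010111 → 2-byte char #1 = D7 9F.
Offset 2: leading byte 0xF2 = 11110010 → 4-byte char #2 = F2 89 B2 BA.
Offset 6: leading byte 0xF0 = 11110000 → 4-byte char #3 = F0 B3 A7 B8.
Offset 10: leading byte 0xF2 = 11110010 → 4-byte char #4 = F2 87 8F B2.
Offset 14: leading byte 0xF1 = 11110001 → 4-byte char #5 = F1 BB 80 8C.
Leading byte 0xF1 = 11110001 matches 11110xxx → 4-byte sequence.
Byte 1: 0xF1 = 11110001, payload 001 (3 bits).
Byte 2: 0xBB = 10111011 (10xxxxxx ✓), payload 111011.
Byte 3: 0x80 = 10000000 (10xxxxxx ✓), payload 000000.
Byte 4: 0x8C = 10001100 (10xxxxxx ✓), payload 001100.
Concatenate: 001111011000000001100 = 0x7B00C (21 bits → U+7B00C).

U+7B00C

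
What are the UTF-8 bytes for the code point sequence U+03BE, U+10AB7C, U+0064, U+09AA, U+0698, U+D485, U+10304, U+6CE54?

CE BE F4 8A AD BC 64 E0 A6 AA DA 98 ED 92 85 F0 90 8C 84 F1 AC B9 94

U+03BE: 2-byte form → CE BE.
U+10AB7C: 4-byte form → F4 8A AD BC.
U+0064: 1-byte form → 64.
U+09AA: 3-byte form → E0 A6 AA.
U+0698: 2-byte form → DA 98.
U+D485: 3-byte form → ED 92 85.
U+10304: 4-byte form → F0 90 8C 84.
U+6CE54: 4-byte form → F1 AC B9 94.
Concatenated (23 bytes): CE BE F4 8A AD BC 64 E0 A6 AA DA 98 ED 92 85 F0 90 8C 84 F1 AC B9 94.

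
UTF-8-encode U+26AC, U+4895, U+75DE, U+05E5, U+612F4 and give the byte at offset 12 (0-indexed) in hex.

0xA1

U+26AC → 3-byte form E2 9A AC at offsets 0–2.
U+4895 → 3-byte form E4 A2 95 at offsets 3–5.
U+75DE → 3-byte form E7 97 9E at offsets 6–8.
U+05E5 → 2-byte form D7 A5 at offsets 9–10.
U+612F4 → 4-byte form F1 A1 8B B4 at offsets 11–14.
Offset 12 falls in char 5's range; it's byte 2 of F1 A1 8B B4 = 0xA1.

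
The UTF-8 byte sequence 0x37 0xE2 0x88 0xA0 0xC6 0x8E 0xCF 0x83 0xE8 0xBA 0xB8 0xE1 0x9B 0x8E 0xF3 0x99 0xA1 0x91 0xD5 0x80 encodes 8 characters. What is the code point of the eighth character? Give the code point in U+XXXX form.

U+0540

Offset 0: leading byte 0x37 = 00110111 → 1-byte char #1 = 37.
Offset 1: leading byte 0xE2 = 11100010 → 3-byte char #2 = E2 88 A0.
Offset 4: leading byte 0xC6 = 11000110 → 2-byte char #3 = C6 8E.
Offset 6: leading byte 0xCF = 11001111 → 2-byte char #4 = CF 83.
Offset 8: leading byte 0xE8 = 11101000 → 3-byte char #5 = E8 BA B8.
Offset 11: leading byte 0xE1 = 11100001 → 3-byte char #6 = E1 9B 8E.
Offset 14: leading byte 0xF3 = 11110011 → 4-byte char #7 = F3 99 A1 91.
Offset 18: leading byte 0xD5 = 11010101 → 2-byte char #8 = D5 80.
Leading byte 0xD5 = 11010101 matches 110xxxxx → 2-byte sequence.
Byte 1: 0xD5 = 11010101, payload 10101 (5 bits).
Byte 2: 0x80 = 10000000 (10xxxxxx ✓), payload 000000.
Concatenate: 10101000000 = 0x540 (11 bits → U+0540).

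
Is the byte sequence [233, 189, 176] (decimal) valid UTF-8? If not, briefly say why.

Leading byte 0xE9 = 11101001 → 3-byte form.
Continuation bytes 0xBD=10111101, 0xB0=10110000 all match 10xxxxxx.
Decoded value 0x9F70 is ≥ 0x800 (shortest form) and not a surrogate.

valid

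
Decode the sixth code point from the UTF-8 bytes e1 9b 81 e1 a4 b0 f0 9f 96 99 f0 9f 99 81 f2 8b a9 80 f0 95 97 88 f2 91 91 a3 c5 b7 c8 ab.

Offset 0: leading byte 0xE1 = 11100001 → 3-byte char #1 = E1 9B 81.
Offset 3: leading byte 0xE1 = 11100001 → 3-byte char #2 = E1 A4 B0.
Offset 6: leading byte 0xF0 = 11110000 → 4-byte char #3 = F0 9F 96 99.
Offset 10: leading byte 0xF0 = 11110000 → 4-byte char #4 = F0 9F 99 81.
Offset 14: leading byte 0xF2 = 11110010 → 4-byte char #5 = F2 8B A9 80.
Offset 18: leading byte 0xF0 = 11110000 → 4-byte char #6 = F0 95 97 88.
Leading byte 0xF0 = 11110000 matches 11110xxx → 4-byte sequence.
Byte 1: 0xF0 = 11110000, payload 000 (3 bits).
Byte 2: 0x95 = 10010101 (10xxxxxx ✓), payload 010101.
Byte 3: 0x97 = 10010111 (10xxxxxx ✓), payload 010111.
Byte 4: 0x88 = 10001000 (10xxxxxx ✓), payload 001000.
Concatenate: 000010101010111001000 = 0x155C8 (21 bits → U+155C8).

U+155C8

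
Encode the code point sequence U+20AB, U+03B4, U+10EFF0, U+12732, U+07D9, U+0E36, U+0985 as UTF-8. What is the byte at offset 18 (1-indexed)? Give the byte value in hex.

1-indexed offset 18 is 0-indexed offset 17.
U+20AB → 3-byte form E2 82 AB at offsets 0–2.
U+03B4 → 2-byte form CE B4 at offsets 3–4.
U+10EFF0 → 4-byte form F4 8E BF B0 at offsets 5–8.
U+12732 → 4-byte form F0 92 9C B2 at offsets 9–12.
U+07D9 → 2-byte form DF 99 at offsets 13–14.
U+0E36 → 3-byte form E0 B8 B6 at offsets 15–17.
Offset 17 falls in char 6's range; it's byte 3 of E0 B8 B6 = 0xB6.

0xB6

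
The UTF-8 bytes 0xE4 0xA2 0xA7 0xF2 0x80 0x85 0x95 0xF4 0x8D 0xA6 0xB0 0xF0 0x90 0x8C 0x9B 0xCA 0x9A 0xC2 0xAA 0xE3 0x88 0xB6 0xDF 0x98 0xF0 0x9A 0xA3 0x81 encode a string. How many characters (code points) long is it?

9

Byte at offset 0: 0xE4 = 11100100 → 3-byte char (#1). Advance 3.
Byte at offset 3: 0xF2 = 11110010 → 4-byte char (#2). Advance 4.
Byte at offset 7: 0xF4 = 11110100 → 4-byte char (#3). Advance 4.
Byte at offset 11: 0xF0 = 11110000 → 4-byte char (#4). Advance 4.
Byte at offset 15: 0xCA = 11001010 → 2-byte char (#5). Advance 2.
Byte at offset 17: 0xC2 = 11000010 → 2-byte char (#6). Advance 2.
Byte at offset 19: 0xE3 = 11100011 → 3-byte char (#7). Advance 3.
Byte at offset 22: 0xDF = 11011111 → 2-byte char (#8). Advance 2.
Byte at offset 24: 0xF0 = 11110000 → 4-byte char (#9). Advance 4.
Reached end at offset 28 after 9 code points.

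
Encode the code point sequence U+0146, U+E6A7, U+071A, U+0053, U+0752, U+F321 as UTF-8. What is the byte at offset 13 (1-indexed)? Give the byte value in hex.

1-indexed offset 13 is 0-indexed offset 12.
U+0146 → 2-byte form C5 86 at offsets 0–1.
U+E6A7 → 3-byte form EE 9A A7 at offsets 2–4.
U+071A → 2-byte form DC 9A at offsets 5–6.
U+0053 → 1-byte form 53 at offsets 7–7.
U+0752 → 2-byte form DD 92 at offsets 8–9.
U+F321 → 3-byte form EF 8C A1 at offsets 10–12.
Offset 12 falls in char 6's range; it's byte 3 of EF 8C A1 = 0xA1.

0xA1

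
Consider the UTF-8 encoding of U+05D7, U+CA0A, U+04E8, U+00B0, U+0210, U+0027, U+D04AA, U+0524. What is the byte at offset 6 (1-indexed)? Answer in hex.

0xD3

1-indexed offset 6 is 0-indexed offset 5.
U+05D7 → 2-byte form D7 97 at offsets 0–1.
U+CA0A → 3-byte form EC A8 8A at offsets 2–4.
U+04E8 → 2-byte form D3 A8 at offsets 5–6.
Offset 5 falls in char 3's range; it's byte 1 of D3 A8 = 0xD3.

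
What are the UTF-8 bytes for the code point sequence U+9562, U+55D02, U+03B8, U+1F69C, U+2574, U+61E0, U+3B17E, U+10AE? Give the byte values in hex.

U+9562: 3-byte form → E9 95 A2.
U+55D02: 4-byte form → F1 95 B4 82.
U+03B8: 2-byte form → CE B8.
U+1F69C: 4-byte form → F0 9F 9A 9C.
U+2574: 3-byte form → E2 95 B4.
U+61E0: 3-byte form → E6 87 A0.
U+3B17E: 4-byte form → F0 BB 85 BE.
U+10AE: 3-byte form → E1 82 AE.
Concatenated (26 bytes): E9 95 A2 F1 95 B4 82 CE B8 F0 9F 9A 9C E2 95 B4 E6 87 A0 F0 BB 85 BE E1 82 AE.

E9 95 A2 F1 95 B4 82 CE B8 F0 9F 9A 9C E2 95 B4 E6 87 A0 F0 BB 85 BE E1 82 AE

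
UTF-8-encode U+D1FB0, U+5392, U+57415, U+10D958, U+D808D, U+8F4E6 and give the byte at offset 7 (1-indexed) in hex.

1-indexed offset 7 is 0-indexed offset 6.
U+D1FB0 → 4-byte form F3 91 BE B0 at offsets 0–3.
U+5392 → 3-byte form E5 8E 92 at offsets 4–6.
Offset 6 falls in char 2's range; it's byte 3 of E5 8E 92 = 0x92.

0x92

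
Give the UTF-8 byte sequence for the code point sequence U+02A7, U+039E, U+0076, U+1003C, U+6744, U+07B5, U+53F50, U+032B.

U+02A7: 2-byte form → CA A7.
U+039E: 2-byte form → CE 9E.
U+0076: 1-byte form → 76.
U+1003C: 4-byte form → F0 90 80 BC.
U+6744: 3-byte form → E6 9D 84.
U+07B5: 2-byte form → DE B5.
U+53F50: 4-byte form → F1 93 BD 90.
U+032B: 2-byte form → CC AB.
Concatenated (20 bytes): CA A7 CE 9E 76 F0 90 80 BC E6 9D 84 DE B5 F1 93 BD 90 CC AB.

CA A7 CE 9E 76 F0 90 80 BC E6 9D 84 DE B5 F1 93 BD 90 CC AB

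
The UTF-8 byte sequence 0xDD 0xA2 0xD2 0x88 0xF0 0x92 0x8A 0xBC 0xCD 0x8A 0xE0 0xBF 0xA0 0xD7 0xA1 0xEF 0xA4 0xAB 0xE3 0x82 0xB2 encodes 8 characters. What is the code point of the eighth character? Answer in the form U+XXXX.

U+30B2

Offset 0: leading byte 0xDD = 11011101 → 2-byte char #1 = DD A2.
Offset 2: leading byte 0xD2 = 11010010 → 2-byte char #2 = D2 88.
Offset 4: leading byte 0xF0 = 11110000 → 4-byte char #3 = F0 92 8A BC.
Offset 8: leading byte 0xCD = 11001101 → 2-byte char #4 = CD 8A.
Offset 10: leading byte 0xE0 = 11100000 → 3-byte char #5 = E0 BF A0.
Offset 13: leading byte 0xD7 = 11010111 → 2-byte char #6 = D7 A1.
Offset 15: leading byte 0xEF = 11101111 → 3-byte char #7 = EF A4 AB.
Offset 18: leading byte 0xE3 = 11100011 → 3-byte char #8 = E3 82 B2.
Leading byte 0xE3 = 11100011 matches 1110xxxx → 3-byte sequence.
Byte 1: 0xE3 = 11100011, payload 0011 (4 bits).
Byte 2: 0x82 = 10000010 (10xxxxxx ✓), payload 000010.
Byte 3: 0xB2 = 10110010 (10xxxxxx ✓), payload 110010.
Concatenate: 0011000010110010 = 0x30B2 (16 bits → U+30B2).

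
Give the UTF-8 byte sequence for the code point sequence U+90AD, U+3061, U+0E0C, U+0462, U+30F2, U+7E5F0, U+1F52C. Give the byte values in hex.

E9 82 AD E3 81 A1 E0 B8 8C D1 A2 E3 83 B2 F1 BE 97 B0 F0 9F 94 AC

U+90AD: 3-byte form → E9 82 AD.
U+3061: 3-byte form → E3 81 A1.
U+0E0C: 3-byte form → E0 B8 8C.
U+0462: 2-byte form → D1 A2.
U+30F2: 3-byte form → E3 83 B2.
U+7E5F0: 4-byte form → F1 BE 97 B0.
U+1F52C: 4-byte form → F0 9F 94 AC.
Concatenated (22 bytes): E9 82 AD E3 81 A1 E0 B8 8C D1 A2 E3 83 B2 F1 BE 97 B0 F0 9F 94 AC.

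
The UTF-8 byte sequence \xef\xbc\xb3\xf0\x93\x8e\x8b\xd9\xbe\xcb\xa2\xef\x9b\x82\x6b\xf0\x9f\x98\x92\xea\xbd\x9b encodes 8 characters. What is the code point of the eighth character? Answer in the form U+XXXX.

U+AF5B

Offset 0: leading byte 0xEF = 11101111 → 3-byte char #1 = EF BC B3.
Offset 3: leading byte 0xF0 = 11110000 → 4-byte char #2 = F0 93 8E 8B.
Offset 7: leading byte 0xD9 = 11011001 → 2-byte char #3 = D9 BE.
Offset 9: leading byte 0xCB = 11001011 → 2-byte char #4 = CB A2.
Offset 11: leading byte 0xEF = 11101111 → 3-byte char #5 = EF 9B 82.
Offset 14: leading byte 0x6B = 01101011 → 1-byte char #6 = 6B.
Offset 15: leading byte 0xF0 = 11110000 → 4-byte char #7 = F0 9F 98 92.
Offset 19: leading byte 0xEA = 11101010 → 3-byte char #8 = EA BD 9B.
Leading byte 0xEA = 11101010 matches 1110xxxx → 3-byte sequence.
Byte 1: 0xEA = 11101010, payload 1010 (4 bits).
Byte 2: 0xBD = 10111101 (10xxxxxx ✓), payload 111101.
Byte 3: 0x9B = 10011011 (10xxxxxx ✓), payload 011011.
Concatenate: 1010111101011011 = 0xAF5B (16 bits → U+AF5B).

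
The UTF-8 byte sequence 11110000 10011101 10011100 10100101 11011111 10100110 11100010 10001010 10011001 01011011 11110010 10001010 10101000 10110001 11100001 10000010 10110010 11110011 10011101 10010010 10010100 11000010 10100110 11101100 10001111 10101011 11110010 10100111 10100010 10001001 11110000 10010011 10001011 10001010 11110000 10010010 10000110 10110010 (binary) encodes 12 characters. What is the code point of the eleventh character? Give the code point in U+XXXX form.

Offset 0: leading byte 0xF0 = 11110000 → 4-byte char #1 = F0 9D 9C A5.
Offset 4: leading byte 0xDF = 11011111 → 2-byte char #2 = DF A6.
Offset 6: leading byte 0xE2 = 11100010 → 3-byte char #3 = E2 8A 99.
Offset 9: leading byte 0x5B = 01011011 → 1-byte char #4 = 5B.
Offset 10: leading byte 0xF2 = 11110010 → 4-byte char #5 = F2 8A A8 B1.
Offset 14: leading byte 0xE1 = 11100001 → 3-byte char #6 = E1 82 B2.
Offset 17: leading byte 0xF3 = 11110011 → 4-byte char #7 = F3 9D 92 94.
Offset 21: leading byte 0xC2 = 11000010 → 2-byte char #8 = C2 A6.
Offset 23: leading byte 0xEC = 11101100 → 3-byte char #9 = EC 8F AB.
Offset 26: leading byte 0xF2 = 11110010 → 4-byte char #10 = F2 A7 A2 89.
Offset 30: leading byte 0xF0 = 11110000 → 4-byte char #11 = F0 93 8B 8A.
Leading byte 0xF0 = 11110000 matches 11110xxx → 4-byte sequence.
Byte 1: 0xF0 = 11110000, payload 000 (3 bits).
Byte 2: 0x93 = 10010011 (10xxxxxx ✓), payload 010011.
Byte 3: 0x8B = 10001011 (10xxxxxx ✓), payload 001011.
Byte 4: 0x8A = 10001010 (10xxxxxx ✓), payload 001010.
Concatenate: 000010011001011001010 = 0x132CA (21 bits → U+132CA).

U+132CA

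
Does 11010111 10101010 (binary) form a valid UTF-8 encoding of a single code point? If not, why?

valid

Leading byte 0xD7 = 11010111 → 2-byte form.
Continuation bytes 0xAA=10101010 all match 10xxxxxx.
Decoded value 0x5EA is ≥ 0x80 (shortest form) and not a surrogate.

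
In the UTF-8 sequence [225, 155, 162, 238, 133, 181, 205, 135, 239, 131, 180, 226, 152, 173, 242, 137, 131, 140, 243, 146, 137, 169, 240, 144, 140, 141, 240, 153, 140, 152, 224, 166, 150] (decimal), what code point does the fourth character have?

Offset 0: leading byte 0xE1 = 11100001 → 3-byte char #1 = E1 9B A2.
Offset 3: leading byte 0xEE = 11101110 → 3-byte char #2 = EE 85 B5.
Offset 6: leading byte 0xCD = 11001101 → 2-byte char #3 = CD 87.
Offset 8: leading byte 0xEF = 11101111 → 3-byte char #4 = EF 83 B4.
Leading byte 0xEF = 11101111 matches 1110xxxx → 3-byte sequence.
Byte 1: 0xEF = 11101111, payload 1111 (4 bits).
Byte 2: 0x83 = 10000011 (10xxxxxx ✓), payload 000011.
Byte 3: 0xB4 = 10110100 (10xxxxxx ✓), payload 110100.
Concatenate: 1111000011110100 = 0xF0F4 (16 bits → U+F0F4).

U+F0F4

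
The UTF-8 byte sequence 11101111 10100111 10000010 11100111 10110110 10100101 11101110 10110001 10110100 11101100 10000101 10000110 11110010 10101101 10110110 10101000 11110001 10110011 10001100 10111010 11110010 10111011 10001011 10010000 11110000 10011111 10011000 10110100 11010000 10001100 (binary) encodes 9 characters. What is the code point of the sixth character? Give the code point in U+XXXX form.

U+7333A

Offset 0: leading byte 0xEF = 11101111 → 3-byte char #1 = EF A7 82.
Offset 3: leading byte 0xE7 = 11100111 → 3-byte char #2 = E7 B6 A5.
Offset 6: leading byte 0xEE = 11101110 → 3-byte char #3 = EE B1 B4.
Offset 9: leading byte 0xEC = 11101100 → 3-byte char #4 = EC 85 86.
Offset 12: leading byte 0xF2 = 11110010 → 4-byte char #5 = F2 AD B6 A8.
Offset 16: leading byte 0xF1 = 11110001 → 4-byte char #6 = F1 B3 8C BA.
Leading byte 0xF1 = 11110001 matches 11110xxx → 4-byte sequence.
Byte 1: 0xF1 = 11110001, payload 001 (3 bits).
Byte 2: 0xB3 = 10110011 (10xxxxxx ✓), payload 110011.
Byte 3: 0x8C = 10001100 (10xxxxxx ✓), payload 001100.
Byte 4: 0xBA = 10111010 (10xxxxxx ✓), payload 111010.
Concatenate: 001110011001100111010 = 0x7333A (21 bits → U+7333A).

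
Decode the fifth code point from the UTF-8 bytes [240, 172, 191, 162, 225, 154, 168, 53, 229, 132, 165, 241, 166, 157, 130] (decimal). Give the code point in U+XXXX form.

U+66742

Offset 0: leading byte 0xF0 = 11110000 → 4-byte char #1 = F0 AC BF A2.
Offset 4: leading byte 0xE1 = 11100001 → 3-byte char #2 = E1 9A A8.
Offset 7: leading byte 0x35 = 00110101 → 1-byte char #3 = 35.
Offset 8: leading byte 0xE5 = 11100101 → 3-byte char #4 = E5 84 A5.
Offset 11: leading byte 0xF1 = 11110001 → 4-byte char #5 = F1 A6 9D 82.
Leading byte 0xF1 = 11110001 matches 11110xxx → 4-byte sequence.
Byte 1: 0xF1 = 11110001, payload 001 (3 bits).
Byte 2: 0xA6 = 10100110 (10xxxxxx ✓), payload 100110.
Byte 3: 0x9D = 10011101 (10xxxxxx ✓), payload 011101.
Byte 4: 0x82 = 10000010 (10xxxxxx ✓), payload 000010.
Concatenate: 001100110011101000010 = 0x66742 (21 bits → U+66742).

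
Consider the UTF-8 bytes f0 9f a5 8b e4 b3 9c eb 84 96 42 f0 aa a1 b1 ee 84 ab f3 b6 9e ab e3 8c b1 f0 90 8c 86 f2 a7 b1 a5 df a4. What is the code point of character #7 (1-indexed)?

Offset 0: leading byte 0xF0 = 11110000 → 4-byte char #1 = F0 9F A5 8B.
Offset 4: leading byte 0xE4 = 11100100 → 3-byte char #2 = E4 B3 9C.
Offset 7: leading byte 0xEB = 11101011 → 3-byte char #3 = EB 84 96.
Offset 10: leading byte 0x42 = 01000010 → 1-byte char #4 = 42.
Offset 11: leading byte 0xF0 = 11110000 → 4-byte char #5 = F0 AA A1 B1.
Offset 15: leading byte 0xEE = 11101110 → 3-byte char #6 = EE 84 AB.
Offset 18: leading byte 0xF3 = 11110011 → 4-byte char #7 = F3 B6 9E AB.
Leading byte 0xF3 = 11110011 matches 11110xxx → 4-byte sequence.
Byte 1: 0xF3 = 11110011, payload 011 (3 bits).
Byte 2: 0xB6 = 10110110 (10xxxxxx ✓), payload 110110.
Byte 3: 0x9E = 10011110 (10xxxxxx ✓), payload 011110.
Byte 4: 0xAB = 10101011 (10xxxxxx ✓), payload 101011.
Concatenate: 011110110011110101011 = 0xF67AB (21 bits → U+F67AB).

U+F67AB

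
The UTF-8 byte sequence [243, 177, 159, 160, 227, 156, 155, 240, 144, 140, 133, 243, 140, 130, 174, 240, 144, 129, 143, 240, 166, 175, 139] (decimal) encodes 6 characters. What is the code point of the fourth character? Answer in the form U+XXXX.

U+CC0AE

Offset 0: leading byte 0xF3 = 11110011 → 4-byte char #1 = F3 B1 9F A0.
Offset 4: leading byte 0xE3 = 11100011 → 3-byte char #2 = E3 9C 9B.
Offset 7: leading byte 0xF0 = 11110000 → 4-byte char #3 = F0 90 8C 85.
Offset 11: leading byte 0xF3 = 11110011 → 4-byte char #4 = F3 8C 82 AE.
Leading byte 0xF3 = 11110011 matches 11110xxx → 4-byte sequence.
Byte 1: 0xF3 = 11110011, payload 011 (3 bits).
Byte 2: 0x8C = 10001100 (10xxxxxx ✓), payload 001100.
Byte 3: 0x82 = 10000010 (10xxxxxx ✓), payload 000010.
Byte 4: 0xAE = 10101110 (10xxxxxx ✓), payload 101110.
Concatenate: 011001100000010101110 = 0xCC0AE (21 bits → U+CC0AE).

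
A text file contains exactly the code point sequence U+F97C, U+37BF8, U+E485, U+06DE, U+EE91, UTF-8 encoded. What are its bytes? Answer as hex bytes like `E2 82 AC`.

EF A5 BC F0 B7 AF B8 EE 92 85 DB 9E EE BA 91

U+F97C: 3-byte form → EF A5 BC.
U+37BF8: 4-byte form → F0 B7 AF B8.
U+E485: 3-byte form → EE 92 85.
U+06DE: 2-byte form → DB 9E.
U+EE91: 3-byte form → EE BA 91.
Concatenated (15 bytes): EF A5 BC F0 B7 AF B8 EE 92 85 DB 9E EE BA 91.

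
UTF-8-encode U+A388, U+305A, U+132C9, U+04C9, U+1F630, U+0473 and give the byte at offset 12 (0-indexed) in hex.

U+A388 → 3-byte form EA 8E 88 at offsets 0–2.
U+305A → 3-byte form E3 81 9A at offsets 3–5.
U+132C9 → 4-byte form F0 93 8B 89 at offsets 6–9.
U+04C9 → 2-byte form D3 89 at offsets 10–11.
U+1F630 → 4-byte form F0 9F 98 B0 at offsets 12–15.
Offset 12 falls in char 5's range; it's byte 1 of F0 9F 98 B0 = 0xF0.

0xF0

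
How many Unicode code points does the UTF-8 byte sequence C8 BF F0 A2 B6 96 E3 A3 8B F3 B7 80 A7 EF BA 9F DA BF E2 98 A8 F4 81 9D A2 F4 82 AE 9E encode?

Byte at offset 0: 0xC8 = 11001000 → 2-byte char (#1). Advance 2.
Byte at offset 2: 0xF0 = 11110000 → 4-byte char (#2). Advance 4.
Byte at offset 6: 0xE3 = 11100011 → 3-byte char (#3). Advance 3.
Byte at offset 9: 0xF3 = 11110011 → 4-byte char (#4). Advance 4.
Byte at offset 13: 0xEF = 11101111 → 3-byte char (#5). Advance 3.
Byte at offset 16: 0xDA = 11011010 → 2-byte char (#6). Advance 2.
Byte at offset 18: 0xE2 = 11100010 → 3-byte char (#7). Advance 3.
Byte at offset 21: 0xF4 = 11110100 → 4-byte char (#8). Advance 4.
Byte at offset 25: 0xF4 = 11110100 → 4-byte char (#9). Advance 4.
Reached end at offset 29 after 9 code points.

9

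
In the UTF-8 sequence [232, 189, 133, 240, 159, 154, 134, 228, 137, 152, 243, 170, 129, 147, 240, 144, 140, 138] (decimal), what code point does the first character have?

U+8F45

Offset 0: leading byte 0xE8 = 11101000 → 3-byte char #1 = E8 BD 85.
Leading byte 0xE8 = 11101000 matches 1110xxxx → 3-byte sequence.
Byte 1: 0xE8 = 11101000, payload 1000 (4 bits).
Byte 2: 0xBD = 10111101 (10xxxxxx ✓), payload 111101.
Byte 3: 0x85 = 10000101 (10xxxxxx ✓), payload 000101.
Concatenate: 1000111101000101 = 0x8F45 (16 bits → U+8F45).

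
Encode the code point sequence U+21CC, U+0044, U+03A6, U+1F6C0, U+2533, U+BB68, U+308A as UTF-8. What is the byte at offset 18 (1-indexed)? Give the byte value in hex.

1-indexed offset 18 is 0-indexed offset 17.
U+21CC → 3-byte form E2 87 8C at offsets 0–2.
U+0044 → 1-byte form 44 at offsets 3–3.
U+03A6 → 2-byte form CE A6 at offsets 4–5.
U+1F6C0 → 4-byte form F0 9F 9B 80 at offsets 6–9.
U+2533 → 3-byte form E2 94 B3 at offsets 10–12.
U+BB68 → 3-byte form EB AD A8 at offsets 13–15.
U+308A → 3-byte form E3 82 8A at offsets 16–18.
Offset 17 falls in char 7's range; it's byte 2 of E3 82 8A = 0x82.

0x82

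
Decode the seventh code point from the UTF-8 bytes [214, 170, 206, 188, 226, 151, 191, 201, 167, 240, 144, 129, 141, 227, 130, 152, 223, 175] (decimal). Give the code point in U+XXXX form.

Offset 0: leading byte 0xD6 = 11010110 → 2-byte char #1 = D6 AA.
Offset 2: leading byte 0xCE = 11001110 → 2-byte char #2 = CE BC.
Offset 4: leading byte 0xE2 = 11100010 → 3-byte char #3 = E2 97 BF.
Offset 7: leading byte 0xC9 = 11001001 → 2-byte char #4 = C9 A7.
Offset 9: leading byte 0xF0 = 11110000 → 4-byte char #5 = F0 90 81 8D.
Offset 13: leading byte 0xE3 = 11100011 → 3-byte char #6 = E3 82 98.
Offset 16: leading byte 0xDF = 11011111 → 2-byte char #7 = DF AF.
Leading byte 0xDF = 11011111 matches 110xxxxx → 2-byte sequence.
Byte 1: 0xDF = 11011111, payload 11111 (5 bits).
Byte 2: 0xAF = 10101111 (10xxxxxx ✓), payload 101111.
Concatenate: 11111101111 = 0x7EF (11 bits → U+07EF).

U+07EF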